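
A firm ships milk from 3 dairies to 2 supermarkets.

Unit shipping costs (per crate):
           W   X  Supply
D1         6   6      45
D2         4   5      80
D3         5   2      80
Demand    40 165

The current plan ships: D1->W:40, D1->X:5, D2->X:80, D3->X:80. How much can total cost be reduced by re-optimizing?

40

Current plan cost = 40·6 + 5·6 + 80·5 + 80·2 = 830.
Optimal plan:
  D1–X: 45 × 6 = 270
  D2–W: 40 × 4 = 160
  D2–X: 40 × 5 = 200
  D3–X: 80 × 2 = 160
Optimal cost = 790.
Saving = 830 − 790 = 40.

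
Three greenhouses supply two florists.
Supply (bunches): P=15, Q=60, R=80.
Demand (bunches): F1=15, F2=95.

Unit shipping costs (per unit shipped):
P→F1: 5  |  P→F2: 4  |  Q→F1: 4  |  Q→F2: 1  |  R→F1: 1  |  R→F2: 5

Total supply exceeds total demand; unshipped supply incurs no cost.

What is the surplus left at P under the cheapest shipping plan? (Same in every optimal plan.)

0

An optimal plan:
  P->F2: 15 bunches
  Q->F2: 60 bunches
  R->F1: 15 bunches
  R->F2: 20 bunches
Total cost = 235.
P ships 15 of its 15, leaving 0.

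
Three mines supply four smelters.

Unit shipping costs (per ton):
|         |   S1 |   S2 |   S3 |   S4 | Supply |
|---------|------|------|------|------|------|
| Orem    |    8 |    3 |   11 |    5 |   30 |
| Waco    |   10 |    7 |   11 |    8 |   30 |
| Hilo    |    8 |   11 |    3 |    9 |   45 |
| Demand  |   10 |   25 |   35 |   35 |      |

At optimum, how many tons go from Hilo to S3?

Optimal shipments:
  Orem→S2: 25 × 3 = 75
  Orem→S4: 5 × 5 = 25
  Waco→S4: 30 × 8 = 240
  Hilo→S1: 10 × 8 = 80
  Hilo→S3: 35 × 3 = 105
Total cost = 525.
So Hilo→S3 carries 35 tons.

35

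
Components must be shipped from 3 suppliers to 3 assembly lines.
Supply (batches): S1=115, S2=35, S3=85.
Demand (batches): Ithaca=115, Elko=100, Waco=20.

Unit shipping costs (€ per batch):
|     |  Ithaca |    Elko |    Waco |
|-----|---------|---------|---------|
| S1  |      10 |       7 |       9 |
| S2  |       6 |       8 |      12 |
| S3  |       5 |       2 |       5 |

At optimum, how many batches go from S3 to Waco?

0

Optimal shipments:
  S1→Elko: 95 × €7 = €665
  S1→Waco: 20 × €9 = €180
  S2→Ithaca: 35 × €6 = €210
  S3→Ithaca: 80 × €5 = €400
  S3→Elko: 5 × €2 = €10
Total cost = €1465.
The route S3→Waco is not used.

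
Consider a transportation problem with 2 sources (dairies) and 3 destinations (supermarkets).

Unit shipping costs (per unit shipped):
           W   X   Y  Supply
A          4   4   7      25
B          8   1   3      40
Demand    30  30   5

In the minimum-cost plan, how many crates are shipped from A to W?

25

The minimum-cost plan:
  A–W: 25 × 4 = 100
  B–W: 5 × 8 = 40
  B–X: 30 × 1 = 30
  B–Y: 5 × 3 = 15
Total cost = 185.
So A→W carries 25 crates.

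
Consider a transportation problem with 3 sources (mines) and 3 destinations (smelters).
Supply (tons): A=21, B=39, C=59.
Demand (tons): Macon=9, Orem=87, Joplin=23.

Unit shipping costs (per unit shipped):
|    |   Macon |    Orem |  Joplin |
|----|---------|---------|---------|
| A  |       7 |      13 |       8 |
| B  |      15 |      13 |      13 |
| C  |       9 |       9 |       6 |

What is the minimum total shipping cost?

1164

One minimum-cost allocation:
  A→Macon: 9 × 7 = 63
  A→Joplin: 12 × 8 = 96
  B→Orem: 39 × 13 = 507
  C→Orem: 48 × 9 = 432
  C→Joplin: 11 × 6 = 66
Total = 63 + 96 + 507 + 432 + 66 = 1164.
(Supply check: A ships 21; B ships 39; C ships 59.)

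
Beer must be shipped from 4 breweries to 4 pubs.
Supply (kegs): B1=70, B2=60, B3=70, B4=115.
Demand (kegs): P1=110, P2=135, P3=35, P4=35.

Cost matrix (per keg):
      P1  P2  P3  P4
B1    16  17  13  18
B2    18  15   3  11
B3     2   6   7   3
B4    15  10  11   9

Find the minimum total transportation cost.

A cheapest plan:
  B1 to P1: 40 × 16 = 640
  B1 to P2: 30 × 17 = 510
  B2 to P3: 35 × 3 = 105
  B2 to P4: 25 × 11 = 275
  B3 to P1: 70 × 2 = 140
  B4 to P2: 105 × 10 = 1050
  B4 to P4: 10 × 9 = 90
Total = 640 + 510 + 105 + 275 + 140 + 1050 + 90 = 2810.

2810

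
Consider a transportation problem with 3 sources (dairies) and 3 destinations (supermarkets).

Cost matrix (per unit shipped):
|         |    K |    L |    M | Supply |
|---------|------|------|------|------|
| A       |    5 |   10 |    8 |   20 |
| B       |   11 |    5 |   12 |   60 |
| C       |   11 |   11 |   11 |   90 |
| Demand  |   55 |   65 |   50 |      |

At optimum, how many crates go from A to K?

Solving gives:
  A to K: 20 crates
  B to L: 60 crates
  C to K: 35 crates
  C to L: 5 crates
  C to M: 50 crates
Total cost = 1390.
So A→K carries 20 crates.

20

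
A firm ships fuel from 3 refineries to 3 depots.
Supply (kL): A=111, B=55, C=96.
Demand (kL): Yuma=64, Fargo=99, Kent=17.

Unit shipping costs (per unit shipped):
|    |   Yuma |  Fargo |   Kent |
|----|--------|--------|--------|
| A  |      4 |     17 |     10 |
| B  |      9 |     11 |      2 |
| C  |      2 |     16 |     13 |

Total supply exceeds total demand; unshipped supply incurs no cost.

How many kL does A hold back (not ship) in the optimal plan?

Minimum-cost shipments:
  A→Fargo: 29 × 17 = 493
  B→Fargo: 38 × 11 = 418
  B→Kent: 17 × 2 = 34
  C→Yuma: 64 × 2 = 128
  C→Fargo: 32 × 16 = 512
Total cost = 1585.
A ships 29 of its 111, leaving 82.

82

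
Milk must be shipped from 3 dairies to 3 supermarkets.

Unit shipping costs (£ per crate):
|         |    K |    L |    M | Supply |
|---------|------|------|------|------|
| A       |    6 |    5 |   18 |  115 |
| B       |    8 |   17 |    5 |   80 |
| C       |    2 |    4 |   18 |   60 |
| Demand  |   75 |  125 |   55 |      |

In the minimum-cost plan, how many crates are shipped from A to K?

0

Optimal shipments:
  A→L: 115 × £5 = £575
  B→K: 25 × £8 = £200
  B→M: 55 × £5 = £275
  C→K: 50 × £2 = £100
  C→L: 10 × £4 = £40
Total cost = £1190.
The route A→K is not used.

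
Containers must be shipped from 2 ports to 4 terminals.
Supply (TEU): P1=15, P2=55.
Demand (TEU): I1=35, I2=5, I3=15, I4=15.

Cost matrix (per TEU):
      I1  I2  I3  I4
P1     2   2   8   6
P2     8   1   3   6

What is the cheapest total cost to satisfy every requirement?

One minimum-cost allocation:
  P1→I1: 15 TEU
  P2→I1: 20 TEU
  P2→I2: 5 TEU
  P2→I3: 15 TEU
  P2→I4: 15 TEU
Total cost = 330.

330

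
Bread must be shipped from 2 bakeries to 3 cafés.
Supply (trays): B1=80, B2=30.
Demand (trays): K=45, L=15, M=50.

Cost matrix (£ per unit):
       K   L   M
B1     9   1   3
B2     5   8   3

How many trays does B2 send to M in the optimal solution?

Optimal shipments:
  B1→K: 15 × £9 = £135
  B1→L: 15 × £1 = £15
  B1→M: 50 × £3 = £150
  B2→K: 30 × £5 = £150
Total cost = £450.
The route B2→M is not used.

0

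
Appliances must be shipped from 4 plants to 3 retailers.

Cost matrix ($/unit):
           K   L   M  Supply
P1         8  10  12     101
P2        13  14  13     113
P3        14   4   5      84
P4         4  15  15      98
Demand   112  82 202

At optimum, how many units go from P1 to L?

82

The minimum-cost plan:
  P1->K: 14 units
  P1->L: 82 units
  P1->M: 5 units
  P2->M: 113 units
  P3->M: 84 units
  P4->K: 98 units
Total cost = $3273.
So P1→L carries 82 units.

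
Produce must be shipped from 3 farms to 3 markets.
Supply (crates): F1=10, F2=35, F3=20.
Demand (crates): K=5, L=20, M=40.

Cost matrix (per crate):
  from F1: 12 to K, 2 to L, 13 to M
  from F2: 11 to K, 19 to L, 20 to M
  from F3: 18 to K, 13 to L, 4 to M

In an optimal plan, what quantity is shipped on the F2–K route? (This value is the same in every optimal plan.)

5

Optimal shipments:
  F1→L: 10 crates
  F2→K: 5 crates
  F2→L: 10 crates
  F2→M: 20 crates
  F3→M: 20 crates
Total cost = 745.
So F2→K carries 5 crates.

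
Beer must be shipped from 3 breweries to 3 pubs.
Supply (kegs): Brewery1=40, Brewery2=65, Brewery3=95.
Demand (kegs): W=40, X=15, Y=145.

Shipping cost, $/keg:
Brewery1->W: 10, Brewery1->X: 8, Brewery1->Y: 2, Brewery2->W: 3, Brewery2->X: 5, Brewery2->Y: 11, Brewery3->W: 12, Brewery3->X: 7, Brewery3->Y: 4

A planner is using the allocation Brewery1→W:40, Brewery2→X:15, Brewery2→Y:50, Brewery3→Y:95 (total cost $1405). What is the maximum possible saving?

640

Current plan cost = 40·10 + 15·5 + 50·11 + 95·4 = $1405.
Optimal plan:
  Brewery1 to Y: 40 × $2 = $80
  Brewery2 to W: 40 × $3 = $120
  Brewery2 to X: 15 × $5 = $75
  Brewery2 to Y: 10 × $11 = $110
  Brewery3 to Y: 95 × $4 = $380
Optimal cost = $765.
Saving = 1405 − 765 = $640.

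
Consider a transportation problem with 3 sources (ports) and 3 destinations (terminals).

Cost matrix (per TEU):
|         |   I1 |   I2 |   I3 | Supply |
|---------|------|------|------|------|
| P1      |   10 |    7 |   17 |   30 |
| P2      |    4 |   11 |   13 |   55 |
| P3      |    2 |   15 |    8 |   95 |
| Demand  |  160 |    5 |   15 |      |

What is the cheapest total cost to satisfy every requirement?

785

One minimum-cost allocation:
  P1->I1: 25 × 10 = 250
  P1->I2: 5 × 7 = 35
  P2->I1: 55 × 4 = 220
  P3->I1: 80 × 2 = 160
  P3->I3: 15 × 8 = 120
Total = 250 + 35 + 220 + 160 + 120 = 785.
(Supply check: P1 ships 30; P2 ships 55; P3 ships 95.)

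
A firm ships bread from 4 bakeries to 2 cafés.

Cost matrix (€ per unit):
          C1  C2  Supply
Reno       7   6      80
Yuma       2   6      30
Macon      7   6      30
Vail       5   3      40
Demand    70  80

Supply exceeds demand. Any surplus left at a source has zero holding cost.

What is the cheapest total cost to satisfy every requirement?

One minimum-cost allocation:
  Reno to C1: 10 × €7 = €70
  Reno to C2: 40 × €6 = €240
  Yuma to C1: 30 × €2 = €60
  Macon to C1: 30 × €7 = €210
  Vail to C2: 40 × €3 = €120
Total = 70 + 240 + 60 + 210 + 120 = €700.
(Supply check: Reno ships 50; Yuma ships 30; Macon ships 30; Vail ships 40.)

700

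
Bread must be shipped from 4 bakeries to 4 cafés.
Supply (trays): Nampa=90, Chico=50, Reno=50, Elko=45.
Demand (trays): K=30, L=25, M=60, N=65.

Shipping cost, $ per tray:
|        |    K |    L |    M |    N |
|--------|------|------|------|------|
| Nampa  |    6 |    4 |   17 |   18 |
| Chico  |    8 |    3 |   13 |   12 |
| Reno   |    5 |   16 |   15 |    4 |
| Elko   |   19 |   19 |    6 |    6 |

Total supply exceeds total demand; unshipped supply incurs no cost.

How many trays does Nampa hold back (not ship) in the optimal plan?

Minimum-cost shipments:
  Nampa->K: 30 × $6 = $180
  Nampa->L: 5 × $4 = $20
  Chico->L: 20 × $3 = $60
  Chico->M: 15 × $13 = $195
  Chico->N: 15 × $12 = $180
  Reno->N: 50 × $4 = $200
  Elko->M: 45 × $6 = $270
Total cost = $1105.
Nampa ships 35 of its 90, leaving 55.

55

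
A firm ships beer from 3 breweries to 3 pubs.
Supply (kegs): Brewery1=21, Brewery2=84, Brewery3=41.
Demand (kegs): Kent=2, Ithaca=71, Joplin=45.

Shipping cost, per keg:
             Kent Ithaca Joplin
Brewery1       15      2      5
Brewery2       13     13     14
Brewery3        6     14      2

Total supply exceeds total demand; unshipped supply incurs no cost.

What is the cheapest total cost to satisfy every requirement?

856

Optimal allocation:
  Brewery1 to Ithaca: 21 kegs
  Brewery2 to Kent: 2 kegs
  Brewery2 to Ithaca: 50 kegs
  Brewery2 to Joplin: 4 kegs
  Brewery3 to Joplin: 41 kegs
Total cost = 856.
(Supply check: Brewery1 ships 21; Brewery2 ships 56; Brewery3 ships 41.)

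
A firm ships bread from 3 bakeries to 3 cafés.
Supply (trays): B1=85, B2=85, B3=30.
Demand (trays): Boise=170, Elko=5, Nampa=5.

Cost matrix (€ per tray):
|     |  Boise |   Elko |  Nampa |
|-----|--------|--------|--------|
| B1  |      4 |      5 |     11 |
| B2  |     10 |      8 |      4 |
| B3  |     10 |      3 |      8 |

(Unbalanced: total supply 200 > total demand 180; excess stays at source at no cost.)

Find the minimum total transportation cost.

A cheapest plan:
  B1 to Boise: 85 × €4 = €340
  B2 to Boise: 80 × €10 = €800
  B2 to Nampa: 5 × €4 = €20
  B3 to Boise: 5 × €10 = €50
  B3 to Elko: 5 × €3 = €15
Total = 340 + 800 + 20 + 50 + 15 = €1225.
(Supply check: B1 ships 85; B2 ships 85; B3 ships 10.)

1225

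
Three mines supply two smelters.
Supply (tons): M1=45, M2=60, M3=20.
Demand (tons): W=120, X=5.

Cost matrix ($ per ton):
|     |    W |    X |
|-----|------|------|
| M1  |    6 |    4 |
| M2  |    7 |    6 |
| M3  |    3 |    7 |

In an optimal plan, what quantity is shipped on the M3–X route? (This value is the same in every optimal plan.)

Solving gives:
  M1->W: 40 tons
  M1->X: 5 tons
  M2->W: 60 tons
  M3->W: 20 tons
Total cost = $740.
The route M3→X is not used.

0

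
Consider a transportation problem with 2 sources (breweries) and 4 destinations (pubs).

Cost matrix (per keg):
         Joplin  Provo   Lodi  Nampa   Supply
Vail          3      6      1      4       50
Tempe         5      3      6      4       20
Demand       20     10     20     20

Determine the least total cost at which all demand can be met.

190

An optimal shipping plan:
  Vail->Joplin: 20 × 3 = 60
  Vail->Lodi: 20 × 1 = 20
  Vail->Nampa: 10 × 4 = 40
  Tempe->Provo: 10 × 3 = 30
  Tempe->Nampa: 10 × 4 = 40
Total = 60 + 20 + 40 + 30 + 40 = 190.
(Supply check: Vail ships 50; Tempe ships 20.)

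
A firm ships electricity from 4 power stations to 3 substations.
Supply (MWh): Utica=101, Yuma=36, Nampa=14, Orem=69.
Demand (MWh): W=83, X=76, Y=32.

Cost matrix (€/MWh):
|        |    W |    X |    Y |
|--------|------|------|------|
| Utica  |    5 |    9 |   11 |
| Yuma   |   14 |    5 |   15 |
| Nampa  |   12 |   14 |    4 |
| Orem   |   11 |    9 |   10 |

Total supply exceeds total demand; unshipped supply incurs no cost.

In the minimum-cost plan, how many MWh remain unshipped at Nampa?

Minimum-cost shipments:
  Utica to W: 83 × €5 = €415
  Utica to X: 18 × €9 = €162
  Yuma to X: 36 × €5 = €180
  Nampa to Y: 14 × €4 = €56
  Orem to X: 22 × €9 = €198
  Orem to Y: 18 × €10 = €180
Total cost = €1191.
Nampa ships 14 of its 14, leaving 0.

0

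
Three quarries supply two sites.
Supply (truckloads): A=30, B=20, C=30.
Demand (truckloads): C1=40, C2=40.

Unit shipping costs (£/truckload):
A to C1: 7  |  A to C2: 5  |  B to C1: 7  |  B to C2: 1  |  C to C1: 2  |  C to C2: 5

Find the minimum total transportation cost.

An optimal shipping plan:
  A–C1: 10 × £7 = £70
  A–C2: 20 × £5 = £100
  B–C2: 20 × £1 = £20
  C–C1: 30 × £2 = £60
Total = 70 + 100 + 20 + 60 = £250.
(Supply check: A ships 30; B ships 20; C ships 30.)

250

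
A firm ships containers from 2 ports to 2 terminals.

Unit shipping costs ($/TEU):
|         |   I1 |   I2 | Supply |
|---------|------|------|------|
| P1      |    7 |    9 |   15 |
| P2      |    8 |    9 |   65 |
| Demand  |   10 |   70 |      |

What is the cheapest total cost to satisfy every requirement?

700

An optimal shipping plan:
  P1 to I1: 10 TEU
  P1 to I2: 5 TEU
  P2 to I2: 65 TEU
Total cost = $700.
(Supply check: P1 ships 15; P2 ships 65.)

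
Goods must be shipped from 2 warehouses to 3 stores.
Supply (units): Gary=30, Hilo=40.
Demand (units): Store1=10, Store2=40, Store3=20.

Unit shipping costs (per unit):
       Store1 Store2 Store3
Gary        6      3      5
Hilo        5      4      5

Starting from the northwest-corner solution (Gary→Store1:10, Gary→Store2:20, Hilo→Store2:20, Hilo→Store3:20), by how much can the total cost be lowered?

20

Current plan cost = 10·6 + 20·3 + 20·4 + 20·5 = 300.
Optimal plan:
  Gary->Store2: 30 × 3 = 90
  Hilo->Store1: 10 × 5 = 50
  Hilo->Store2: 10 × 4 = 40
  Hilo->Store3: 20 × 5 = 100
Optimal cost = 280.
Saving = 300 − 280 = 20.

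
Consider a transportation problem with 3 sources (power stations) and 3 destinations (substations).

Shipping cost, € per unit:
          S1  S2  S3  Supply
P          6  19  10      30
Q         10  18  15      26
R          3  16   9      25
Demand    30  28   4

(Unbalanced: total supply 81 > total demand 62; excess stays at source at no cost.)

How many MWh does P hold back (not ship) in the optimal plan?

Minimum-cost shipments:
  P to S1: 5 × €6 = €30
  P to S2: 2 × €19 = €38
  P to S3: 4 × €10 = €40
  Q to S2: 26 × €18 = €468
  R to S1: 25 × €3 = €75
Total cost = €651.
P ships 11 of its 30, leaving 19.

19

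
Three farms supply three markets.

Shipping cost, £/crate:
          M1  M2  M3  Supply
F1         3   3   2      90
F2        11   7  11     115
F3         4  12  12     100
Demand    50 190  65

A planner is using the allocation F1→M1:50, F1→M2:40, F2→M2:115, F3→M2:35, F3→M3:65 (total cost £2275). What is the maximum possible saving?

Current plan cost = 50·3 + 40·3 + 115·7 + 35·12 + 65·12 = £2275.
Optimal plan:
  F1–M2: 25 × £3 = £75
  F1–M3: 65 × £2 = £130
  F2–M2: 115 × £7 = £805
  F3–M1: 50 × £4 = £200
  F3–M2: 50 × £12 = £600
Optimal cost = £1810.
Saving = 2275 − 1810 = £465.

465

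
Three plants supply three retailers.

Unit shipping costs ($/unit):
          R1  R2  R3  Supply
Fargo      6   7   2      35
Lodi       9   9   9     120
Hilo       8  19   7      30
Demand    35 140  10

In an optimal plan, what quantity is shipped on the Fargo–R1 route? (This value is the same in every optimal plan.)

5

Optimal shipments:
  Fargo to R1: 5 × $6 = $30
  Fargo to R2: 20 × $7 = $140
  Fargo to R3: 10 × $2 = $20
  Lodi to R2: 120 × $9 = $1080
  Hilo to R1: 30 × $8 = $240
Total cost = $1510.
So Fargo→R1 carries 5 units.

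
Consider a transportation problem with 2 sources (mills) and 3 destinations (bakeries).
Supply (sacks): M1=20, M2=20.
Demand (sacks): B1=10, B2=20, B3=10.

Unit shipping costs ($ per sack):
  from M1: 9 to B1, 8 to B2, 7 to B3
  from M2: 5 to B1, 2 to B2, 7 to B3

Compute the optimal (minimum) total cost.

Optimal allocation:
  M1→B1: 10 sacks
  M1→B3: 10 sacks
  M2→B2: 20 sacks
Total cost = $200.
(Supply check: M1 ships 20; M2 ships 20.)

200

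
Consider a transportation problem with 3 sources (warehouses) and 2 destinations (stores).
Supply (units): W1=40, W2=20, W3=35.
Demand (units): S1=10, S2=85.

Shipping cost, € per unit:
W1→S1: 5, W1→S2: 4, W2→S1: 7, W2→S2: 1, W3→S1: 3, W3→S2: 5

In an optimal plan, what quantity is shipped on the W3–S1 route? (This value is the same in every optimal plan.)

10

The minimum-cost plan:
  W1->S2: 40 × €4 = €160
  W2->S2: 20 × €1 = €20
  W3->S1: 10 × €3 = €30
  W3->S2: 25 × €5 = €125
Total cost = €335.
So W3→S1 carries 10 units.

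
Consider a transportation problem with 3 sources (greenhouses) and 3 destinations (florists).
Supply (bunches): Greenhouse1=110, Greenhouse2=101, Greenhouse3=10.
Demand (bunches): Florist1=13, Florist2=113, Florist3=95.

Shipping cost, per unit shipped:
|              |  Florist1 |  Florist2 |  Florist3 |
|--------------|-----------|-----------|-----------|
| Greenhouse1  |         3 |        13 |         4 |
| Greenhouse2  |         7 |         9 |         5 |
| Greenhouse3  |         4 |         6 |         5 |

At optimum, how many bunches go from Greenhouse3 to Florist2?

The minimum-cost plan:
  Greenhouse1→Florist1: 13 × 3 = 39
  Greenhouse1→Florist2: 2 × 13 = 26
  Greenhouse1→Florist3: 95 × 4 = 380
  Greenhouse2→Florist2: 101 × 9 = 909
  Greenhouse3→Florist2: 10 × 6 = 60
Total cost = 1414.
So Greenhouse3→Florist2 carries 10 bunches.

10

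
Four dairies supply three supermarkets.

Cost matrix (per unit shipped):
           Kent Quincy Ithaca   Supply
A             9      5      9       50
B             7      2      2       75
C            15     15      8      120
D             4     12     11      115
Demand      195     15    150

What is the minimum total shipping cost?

2170

A cheapest plan:
  A→Kent: 50 × 9 = 450
  B→Kent: 30 × 7 = 210
  B→Quincy: 15 × 2 = 30
  B→Ithaca: 30 × 2 = 60
  C→Ithaca: 120 × 8 = 960
  D→Kent: 115 × 4 = 460
Total = 450 + 210 + 30 + 60 + 960 + 460 = 2170.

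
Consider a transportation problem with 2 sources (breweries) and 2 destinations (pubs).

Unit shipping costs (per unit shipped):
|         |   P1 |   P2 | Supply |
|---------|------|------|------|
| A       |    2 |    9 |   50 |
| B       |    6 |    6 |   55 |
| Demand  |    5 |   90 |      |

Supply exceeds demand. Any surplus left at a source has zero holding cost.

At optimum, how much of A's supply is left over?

An optimal plan:
  A->P1: 5 × 2 = 10
  A->P2: 35 × 9 = 315
  B->P2: 55 × 6 = 330
Total cost = 655.
A ships 40 of its 50, leaving 10.

10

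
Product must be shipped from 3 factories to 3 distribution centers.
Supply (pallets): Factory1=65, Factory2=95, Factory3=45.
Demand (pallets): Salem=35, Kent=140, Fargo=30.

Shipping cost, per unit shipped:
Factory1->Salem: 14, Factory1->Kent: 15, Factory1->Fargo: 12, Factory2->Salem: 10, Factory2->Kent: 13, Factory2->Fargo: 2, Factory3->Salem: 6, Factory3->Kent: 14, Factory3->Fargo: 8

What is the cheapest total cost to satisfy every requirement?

2230

Optimal allocation:
  Factory1→Kent: 65 pallets
  Factory2→Kent: 65 pallets
  Factory2→Fargo: 30 pallets
  Factory3→Salem: 35 pallets
  Factory3→Kent: 10 pallets
Total cost = 2230.
(Supply check: Factory1 ships 65; Factory2 ships 95; Factory3 ships 45.)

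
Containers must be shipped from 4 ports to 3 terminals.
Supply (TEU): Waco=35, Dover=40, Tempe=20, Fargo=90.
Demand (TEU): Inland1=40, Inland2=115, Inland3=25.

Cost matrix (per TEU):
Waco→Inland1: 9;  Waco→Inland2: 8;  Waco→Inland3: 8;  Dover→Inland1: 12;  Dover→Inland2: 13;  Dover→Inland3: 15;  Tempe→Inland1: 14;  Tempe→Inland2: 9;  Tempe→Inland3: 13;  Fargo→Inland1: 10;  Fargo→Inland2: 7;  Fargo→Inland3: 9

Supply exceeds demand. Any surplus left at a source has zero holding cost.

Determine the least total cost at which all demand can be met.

An optimal shipping plan:
  Waco–Inland1: 5 × 9 = 45
  Waco–Inland2: 5 × 8 = 40
  Waco–Inland3: 25 × 8 = 200
  Dover–Inland1: 35 × 12 = 420
  Tempe–Inland2: 20 × 9 = 180
  Fargo–Inland2: 90 × 7 = 630
Total = 45 + 40 + 200 + 420 + 180 + 630 = 1515.
(Supply check: Waco ships 35; Dover ships 35; Tempe ships 20; Fargo ships 90.)

1515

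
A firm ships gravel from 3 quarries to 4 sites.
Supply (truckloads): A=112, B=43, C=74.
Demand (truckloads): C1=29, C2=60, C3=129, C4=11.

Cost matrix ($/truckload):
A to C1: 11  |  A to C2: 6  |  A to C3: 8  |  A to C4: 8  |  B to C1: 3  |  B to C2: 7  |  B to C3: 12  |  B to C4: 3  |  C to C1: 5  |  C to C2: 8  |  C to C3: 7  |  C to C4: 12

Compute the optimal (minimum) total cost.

An optimal shipping plan:
  A->C2: 57 × $6 = $342
  A->C3: 55 × $8 = $440
  B->C1: 29 × $3 = $87
  B->C2: 3 × $7 = $21
  B->C4: 11 × $3 = $33
  C->C3: 74 × $7 = $518
Total = 342 + 440 + 87 + 21 + 33 + 518 = $1441.
(Supply check: A ships 112; B ships 43; C ships 74.)

1441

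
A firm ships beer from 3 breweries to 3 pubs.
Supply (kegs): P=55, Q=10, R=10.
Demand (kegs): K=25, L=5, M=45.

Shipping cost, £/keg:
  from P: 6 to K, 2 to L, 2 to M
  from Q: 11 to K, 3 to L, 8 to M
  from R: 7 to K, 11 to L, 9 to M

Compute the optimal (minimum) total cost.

One minimum-cost allocation:
  P->K: 10 × £6 = £60
  P->M: 45 × £2 = £90
  Q->K: 5 × £11 = £55
  Q->L: 5 × £3 = £15
  R->K: 10 × £7 = £70
Total = 60 + 90 + 55 + 15 + 70 = £290.
(Supply check: P ships 55; Q ships 10; R ships 10.)

290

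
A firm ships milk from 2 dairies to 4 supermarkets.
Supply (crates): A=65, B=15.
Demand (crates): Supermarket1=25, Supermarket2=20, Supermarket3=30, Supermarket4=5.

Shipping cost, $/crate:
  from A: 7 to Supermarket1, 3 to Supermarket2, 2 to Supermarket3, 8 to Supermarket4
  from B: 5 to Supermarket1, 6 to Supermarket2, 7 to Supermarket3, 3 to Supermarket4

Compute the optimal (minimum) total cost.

Optimal allocation:
  A–Supermarket1: 15 crates
  A–Supermarket2: 20 crates
  A–Supermarket3: 30 crates
  B–Supermarket1: 10 crates
  B–Supermarket4: 5 crates
Total cost = $290.
(Supply check: A ships 65; B ships 15.)

290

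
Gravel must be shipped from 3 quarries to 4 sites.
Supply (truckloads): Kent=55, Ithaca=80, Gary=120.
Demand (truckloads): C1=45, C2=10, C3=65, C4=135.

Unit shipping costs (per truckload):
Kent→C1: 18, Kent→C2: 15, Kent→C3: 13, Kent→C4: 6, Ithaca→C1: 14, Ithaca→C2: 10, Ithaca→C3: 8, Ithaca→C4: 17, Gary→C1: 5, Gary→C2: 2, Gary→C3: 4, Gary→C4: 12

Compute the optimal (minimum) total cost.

An optimal shipping plan:
  Kent to C4: 55 truckloads
  Ithaca to C3: 65 truckloads
  Ithaca to C4: 15 truckloads
  Gary to C1: 45 truckloads
  Gary to C2: 10 truckloads
  Gary to C4: 65 truckloads
Total cost = 2130.

2130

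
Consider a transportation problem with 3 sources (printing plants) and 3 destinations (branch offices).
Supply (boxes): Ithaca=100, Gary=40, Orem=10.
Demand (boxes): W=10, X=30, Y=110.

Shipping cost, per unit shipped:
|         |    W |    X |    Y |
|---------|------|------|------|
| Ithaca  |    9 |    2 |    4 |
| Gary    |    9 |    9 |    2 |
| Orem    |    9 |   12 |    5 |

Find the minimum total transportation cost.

Optimal allocation:
  Ithaca to X: 30 boxes
  Ithaca to Y: 70 boxes
  Gary to Y: 40 boxes
  Orem to W: 10 boxes
Total cost = 510.

510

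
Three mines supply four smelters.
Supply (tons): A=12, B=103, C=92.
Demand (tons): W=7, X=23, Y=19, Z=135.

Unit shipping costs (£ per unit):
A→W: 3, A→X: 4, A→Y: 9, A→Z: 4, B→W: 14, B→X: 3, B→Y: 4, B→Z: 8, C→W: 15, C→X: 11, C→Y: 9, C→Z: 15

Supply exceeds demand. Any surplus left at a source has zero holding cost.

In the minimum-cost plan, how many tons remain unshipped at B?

Minimum-cost shipments:
  A to W: 7 × £3 = £21
  A to Z: 5 × £4 = £20
  B to X: 23 × £3 = £69
  B to Z: 80 × £8 = £640
  C to Y: 19 × £9 = £171
  C to Z: 50 × £15 = £750
Total cost = £1671.
B ships 103 of its 103, leaving 0.

0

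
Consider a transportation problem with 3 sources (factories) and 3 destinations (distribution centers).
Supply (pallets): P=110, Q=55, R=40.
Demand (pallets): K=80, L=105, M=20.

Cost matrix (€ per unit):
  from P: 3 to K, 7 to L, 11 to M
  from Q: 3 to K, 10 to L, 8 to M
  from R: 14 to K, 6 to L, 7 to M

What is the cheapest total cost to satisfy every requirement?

Optimal allocation:
  P to K: 25 × €3 = €75
  P to L: 85 × €7 = €595
  Q to K: 55 × €3 = €165
  R to L: 20 × €6 = €120
  R to M: 20 × €7 = €140
Total = 75 + 595 + 165 + 120 + 140 = €1095.

1095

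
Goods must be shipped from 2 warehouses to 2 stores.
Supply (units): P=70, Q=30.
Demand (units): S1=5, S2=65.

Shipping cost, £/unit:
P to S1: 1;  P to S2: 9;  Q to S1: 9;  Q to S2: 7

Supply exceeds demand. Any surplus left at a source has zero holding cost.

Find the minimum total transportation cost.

A cheapest plan:
  P–S1: 5 units
  P–S2: 35 units
  Q–S2: 30 units
Total cost = £530.
(Supply check: P ships 40; Q ships 30.)

530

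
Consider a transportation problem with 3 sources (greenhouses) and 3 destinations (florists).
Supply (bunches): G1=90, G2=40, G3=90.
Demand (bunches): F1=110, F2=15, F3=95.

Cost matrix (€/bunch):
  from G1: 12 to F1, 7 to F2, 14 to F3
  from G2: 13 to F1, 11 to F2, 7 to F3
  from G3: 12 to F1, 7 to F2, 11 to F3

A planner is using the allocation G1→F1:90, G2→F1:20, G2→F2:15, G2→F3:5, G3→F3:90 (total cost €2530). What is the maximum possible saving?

Current plan cost = 90·12 + 20·13 + 15·11 + 5·7 + 90·11 = €2530.
Optimal plan:
  G1 to F1: 75 × €12 = €900
  G1 to F2: 15 × €7 = €105
  G2 to F3: 40 × €7 = €280
  G3 to F1: 35 × €12 = €420
  G3 to F3: 55 × €11 = €605
Optimal cost = €2310.
Saving = 2530 − 2310 = €220.

220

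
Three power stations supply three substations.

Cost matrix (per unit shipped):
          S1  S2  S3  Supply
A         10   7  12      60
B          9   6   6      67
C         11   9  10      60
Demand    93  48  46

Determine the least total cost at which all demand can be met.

1581

Optimal allocation:
  A–S1: 12 × 10 = 120
  A–S2: 48 × 7 = 336
  B–S1: 21 × 9 = 189
  B–S3: 46 × 6 = 276
  C–S1: 60 × 11 = 660
Total = 120 + 336 + 189 + 276 + 660 = 1581.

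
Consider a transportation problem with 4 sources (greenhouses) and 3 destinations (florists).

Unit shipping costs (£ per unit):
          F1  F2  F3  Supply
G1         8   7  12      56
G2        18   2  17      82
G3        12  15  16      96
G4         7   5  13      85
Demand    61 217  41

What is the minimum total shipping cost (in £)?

2303

A cheapest plan:
  G1->F2: 50 × £7 = £350
  G1->F3: 6 × £12 = £72
  G2->F2: 82 × £2 = £164
  G3->F1: 61 × £12 = £732
  G3->F3: 35 × £16 = £560
  G4->F2: 85 × £5 = £425
Total = 350 + 72 + 164 + 732 + 560 + 425 = £2303.
(Supply check: G1 ships 56; G2 ships 82; G3 ships 96; G4 ships 85.)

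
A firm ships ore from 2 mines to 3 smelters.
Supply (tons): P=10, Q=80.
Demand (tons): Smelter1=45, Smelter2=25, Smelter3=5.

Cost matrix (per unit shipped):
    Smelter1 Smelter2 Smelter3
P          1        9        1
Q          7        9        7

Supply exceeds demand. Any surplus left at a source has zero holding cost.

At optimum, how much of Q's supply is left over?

15

An optimal plan:
  P->Smelter1: 10 tons
  Q->Smelter1: 35 tons
  Q->Smelter2: 25 tons
  Q->Smelter3: 5 tons
Total cost = 515.
Q ships 65 of its 80, leaving 15.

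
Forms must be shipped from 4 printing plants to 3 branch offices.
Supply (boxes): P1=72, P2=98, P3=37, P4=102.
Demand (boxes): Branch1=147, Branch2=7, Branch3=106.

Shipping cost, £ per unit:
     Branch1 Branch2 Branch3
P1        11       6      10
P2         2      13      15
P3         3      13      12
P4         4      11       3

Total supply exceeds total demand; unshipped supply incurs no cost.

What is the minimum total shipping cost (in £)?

One minimum-cost allocation:
  P1→Branch1: 12 boxes
  P1→Branch2: 7 boxes
  P1→Branch3: 4 boxes
  P2→Branch1: 98 boxes
  P3→Branch1: 37 boxes
  P4→Branch3: 102 boxes
Total cost = £827.
(Supply check: P1 ships 23; P2 ships 98; P3 ships 37; P4 ships 102.)

827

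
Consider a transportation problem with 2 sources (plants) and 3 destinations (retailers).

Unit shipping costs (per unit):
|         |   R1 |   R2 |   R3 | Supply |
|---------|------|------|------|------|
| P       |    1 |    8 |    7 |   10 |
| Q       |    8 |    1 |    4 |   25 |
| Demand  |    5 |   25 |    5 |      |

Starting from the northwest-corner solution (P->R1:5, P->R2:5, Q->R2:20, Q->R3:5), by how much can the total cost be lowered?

Current plan cost = 5·1 + 5·8 + 20·1 + 5·4 = 85.
Optimal plan:
  P→R1: 5 units
  P→R3: 5 units
  Q→R2: 25 units
Optimal cost = 65.
Saving = 85 − 65 = 20.

20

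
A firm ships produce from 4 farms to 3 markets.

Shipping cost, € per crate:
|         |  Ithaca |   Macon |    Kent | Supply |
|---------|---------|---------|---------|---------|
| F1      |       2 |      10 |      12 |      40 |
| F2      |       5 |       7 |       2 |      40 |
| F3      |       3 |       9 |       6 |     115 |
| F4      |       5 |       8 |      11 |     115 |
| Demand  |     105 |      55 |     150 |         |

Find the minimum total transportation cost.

One minimum-cost allocation:
  F1 to Ithaca: 40 crates
  F2 to Kent: 40 crates
  F3 to Ithaca: 5 crates
  F3 to Kent: 110 crates
  F4 to Ithaca: 60 crates
  F4 to Macon: 55 crates
Total cost = €1575.
(Supply check: F1 ships 40; F2 ships 40; F3 ships 115; F4 ships 115.)

1575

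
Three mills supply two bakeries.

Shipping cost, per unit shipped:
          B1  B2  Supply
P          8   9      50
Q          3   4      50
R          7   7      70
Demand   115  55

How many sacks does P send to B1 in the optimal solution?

50

The minimum-cost plan:
  P→B1: 50 × 8 = 400
  Q→B1: 50 × 3 = 150
  R→B1: 15 × 7 = 105
  R→B2: 55 × 7 = 385
Total cost = 1040.
So P→B1 carries 50 sacks.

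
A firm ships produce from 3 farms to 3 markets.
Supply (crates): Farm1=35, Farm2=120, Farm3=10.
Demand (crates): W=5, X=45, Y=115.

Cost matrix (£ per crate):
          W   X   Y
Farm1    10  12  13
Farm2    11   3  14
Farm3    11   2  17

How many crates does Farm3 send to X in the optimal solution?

Solving gives:
  Farm1 to Y: 35 crates
  Farm2 to W: 5 crates
  Farm2 to X: 35 crates
  Farm2 to Y: 80 crates
  Farm3 to X: 10 crates
Total cost = £1755.
So Farm3→X carries 10 crates.

10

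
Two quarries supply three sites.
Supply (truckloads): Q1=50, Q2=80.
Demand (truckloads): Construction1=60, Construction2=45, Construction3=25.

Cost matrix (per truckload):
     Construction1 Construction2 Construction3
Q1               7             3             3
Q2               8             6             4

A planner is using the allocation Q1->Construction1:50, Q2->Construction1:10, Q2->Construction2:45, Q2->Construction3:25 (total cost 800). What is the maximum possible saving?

Current plan cost = 50·7 + 10·8 + 45·6 + 25·4 = 800.
Optimal plan:
  Q1–Construction1: 5 × 7 = 35
  Q1–Construction2: 45 × 3 = 135
  Q2–Construction1: 55 × 8 = 440
  Q2–Construction3: 25 × 4 = 100
Optimal cost = 710.
Saving = 800 − 710 = 90.

90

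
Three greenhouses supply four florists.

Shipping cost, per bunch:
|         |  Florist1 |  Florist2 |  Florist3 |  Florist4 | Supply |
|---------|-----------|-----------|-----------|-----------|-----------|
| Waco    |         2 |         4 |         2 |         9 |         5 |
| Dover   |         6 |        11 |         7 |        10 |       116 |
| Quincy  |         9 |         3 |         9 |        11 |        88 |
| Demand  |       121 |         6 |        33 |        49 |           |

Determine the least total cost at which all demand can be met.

1560

A cheapest plan:
  Waco→Florist3: 5 × 2 = 10
  Dover→Florist1: 116 × 6 = 696
  Quincy→Florist1: 5 × 9 = 45
  Quincy→Florist2: 6 × 3 = 18
  Quincy→Florist3: 28 × 9 = 252
  Quincy→Florist4: 49 × 11 = 539
Total = 10 + 696 + 45 + 18 + 252 + 539 = 1560.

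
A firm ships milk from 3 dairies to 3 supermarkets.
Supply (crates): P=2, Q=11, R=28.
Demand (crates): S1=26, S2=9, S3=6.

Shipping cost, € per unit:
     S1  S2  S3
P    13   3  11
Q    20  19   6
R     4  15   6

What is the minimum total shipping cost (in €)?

Optimal allocation:
  P→S2: 2 × €3 = €6
  Q→S2: 5 × €19 = €95
  Q→S3: 6 × €6 = €36
  R→S1: 26 × €4 = €104
  R→S2: 2 × €15 = €30
Total = 6 + 95 + 36 + 104 + 30 = €271.
(Supply check: P ships 2; Q ships 11; R ships 28.)

271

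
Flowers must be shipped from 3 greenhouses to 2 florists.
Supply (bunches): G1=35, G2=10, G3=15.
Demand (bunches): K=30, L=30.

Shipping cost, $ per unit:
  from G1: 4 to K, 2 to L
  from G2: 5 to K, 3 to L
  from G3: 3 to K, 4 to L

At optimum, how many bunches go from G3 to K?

The minimum-cost plan:
  G1->K: 5 bunches
  G1->L: 30 bunches
  G2->K: 10 bunches
  G3->K: 15 bunches
Total cost = $175.
So G3→K carries 15 bunches.

15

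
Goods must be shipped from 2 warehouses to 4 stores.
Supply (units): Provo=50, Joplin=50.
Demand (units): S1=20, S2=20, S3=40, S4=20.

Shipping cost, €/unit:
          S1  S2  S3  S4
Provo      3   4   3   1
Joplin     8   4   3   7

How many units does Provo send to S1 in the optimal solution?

20

The minimum-cost plan:
  Provo to S1: 20 units
  Provo to S2: 10 units
  Provo to S4: 20 units
  Joplin to S2: 10 units
  Joplin to S3: 40 units
Total cost = €280.
So Provo→S1 carries 20 units.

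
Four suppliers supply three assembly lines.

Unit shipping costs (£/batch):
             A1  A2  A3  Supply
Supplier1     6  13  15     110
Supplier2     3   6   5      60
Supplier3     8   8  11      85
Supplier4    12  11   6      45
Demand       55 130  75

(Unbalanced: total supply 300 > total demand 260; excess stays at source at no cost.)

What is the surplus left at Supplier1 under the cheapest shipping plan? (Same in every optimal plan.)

An optimal plan:
  Supplier1 to A1: 55 × £6 = £330
  Supplier1 to A2: 15 × £13 = £195
  Supplier2 to A2: 30 × £6 = £180
  Supplier2 to A3: 30 × £5 = £150
  Supplier3 to A2: 85 × £8 = £680
  Supplier4 to A3: 45 × £6 = £270
Total cost = £1805.
Supplier1 ships 70 of its 110, leaving 40.

40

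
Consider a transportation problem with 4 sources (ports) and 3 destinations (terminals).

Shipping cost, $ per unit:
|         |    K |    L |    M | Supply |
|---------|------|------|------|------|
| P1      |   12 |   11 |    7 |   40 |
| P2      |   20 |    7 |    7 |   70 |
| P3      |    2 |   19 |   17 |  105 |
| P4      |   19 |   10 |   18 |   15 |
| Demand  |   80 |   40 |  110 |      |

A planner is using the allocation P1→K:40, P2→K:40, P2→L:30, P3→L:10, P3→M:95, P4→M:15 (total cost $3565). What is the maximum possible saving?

Current plan cost = 40·12 + 40·20 + 30·7 + 10·19 + 95·17 + 15·18 = $3565.
Optimal plan:
  P1→M: 40 × $7 = $280
  P2→L: 25 × $7 = $175
  P2→M: 45 × $7 = $315
  P3→K: 80 × $2 = $160
  P3→M: 25 × $17 = $425
  P4→L: 15 × $10 = $150
Optimal cost = $1505.
Saving = 3565 − 1505 = $2060.

2060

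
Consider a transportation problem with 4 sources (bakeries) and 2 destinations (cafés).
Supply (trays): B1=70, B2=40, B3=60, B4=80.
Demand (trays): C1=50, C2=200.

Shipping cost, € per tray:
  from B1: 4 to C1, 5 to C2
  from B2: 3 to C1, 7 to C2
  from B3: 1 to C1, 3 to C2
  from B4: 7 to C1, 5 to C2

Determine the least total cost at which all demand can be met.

One minimum-cost allocation:
  B1->C2: 70 × €5 = €350
  B2->C1: 40 × €3 = €120
  B3->C1: 10 × €1 = €10
  B3->C2: 50 × €3 = €150
  B4->C2: 80 × €5 = €400
Total = 350 + 120 + 10 + 150 + 400 = €1030.

1030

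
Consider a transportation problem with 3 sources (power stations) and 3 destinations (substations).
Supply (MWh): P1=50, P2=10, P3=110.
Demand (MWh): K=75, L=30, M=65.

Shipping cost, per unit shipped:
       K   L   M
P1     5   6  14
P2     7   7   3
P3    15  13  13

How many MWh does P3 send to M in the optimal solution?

Solving gives:
  P1->K: 50 MWh
  P2->M: 10 MWh
  P3->K: 25 MWh
  P3->L: 30 MWh
  P3->M: 55 MWh
Total cost = 1760.
So P3→M carries 55 MWh.

55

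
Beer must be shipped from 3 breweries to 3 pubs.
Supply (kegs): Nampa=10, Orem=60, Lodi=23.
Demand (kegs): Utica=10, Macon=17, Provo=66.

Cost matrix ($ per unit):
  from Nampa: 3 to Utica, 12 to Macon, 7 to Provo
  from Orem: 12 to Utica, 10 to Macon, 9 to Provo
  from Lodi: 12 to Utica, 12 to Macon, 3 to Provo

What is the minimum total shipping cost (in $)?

One minimum-cost allocation:
  Nampa→Utica: 10 kegs
  Orem→Macon: 17 kegs
  Orem→Provo: 43 kegs
  Lodi→Provo: 23 kegs
Total cost = $656.

656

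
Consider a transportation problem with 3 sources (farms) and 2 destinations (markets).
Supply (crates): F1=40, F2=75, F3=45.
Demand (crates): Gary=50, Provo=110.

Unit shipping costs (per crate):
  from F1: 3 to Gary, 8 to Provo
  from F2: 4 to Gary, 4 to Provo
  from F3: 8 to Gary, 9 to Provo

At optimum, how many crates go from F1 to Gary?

The minimum-cost plan:
  F1→Gary: 40 × 3 = 120
  F2→Provo: 75 × 4 = 300
  F3→Gary: 10 × 8 = 80
  F3→Provo: 35 × 9 = 315
Total cost = 815.
So F1→Gary carries 40 crates.

40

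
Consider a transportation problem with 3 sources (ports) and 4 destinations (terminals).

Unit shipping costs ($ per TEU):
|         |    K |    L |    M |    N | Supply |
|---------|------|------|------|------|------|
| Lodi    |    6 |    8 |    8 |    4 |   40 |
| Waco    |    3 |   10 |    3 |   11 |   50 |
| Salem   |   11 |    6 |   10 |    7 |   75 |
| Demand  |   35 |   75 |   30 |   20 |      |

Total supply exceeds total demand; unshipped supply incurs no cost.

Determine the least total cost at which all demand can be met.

770

Optimal allocation:
  Lodi->K: 15 × $6 = $90
  Lodi->N: 20 × $4 = $80
  Waco->K: 20 × $3 = $60
  Waco->M: 30 × $3 = $90
  Salem->L: 75 × $6 = $450
Total = 90 + 80 + 60 + 90 + 450 = $770.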